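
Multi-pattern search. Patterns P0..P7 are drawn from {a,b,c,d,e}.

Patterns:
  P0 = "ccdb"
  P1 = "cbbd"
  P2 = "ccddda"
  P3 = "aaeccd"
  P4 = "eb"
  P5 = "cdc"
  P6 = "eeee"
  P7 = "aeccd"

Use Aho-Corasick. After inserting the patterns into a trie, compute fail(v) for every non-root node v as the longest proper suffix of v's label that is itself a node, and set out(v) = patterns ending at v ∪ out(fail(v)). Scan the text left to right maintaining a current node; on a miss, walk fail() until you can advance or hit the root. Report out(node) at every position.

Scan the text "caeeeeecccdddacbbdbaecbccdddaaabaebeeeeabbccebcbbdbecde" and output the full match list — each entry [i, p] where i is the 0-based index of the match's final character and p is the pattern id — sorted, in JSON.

Build automaton:
Trie (insert patterns):
  0='ε' goto a→11 c→1 e→17
  1='c' goto b→5 c→2 d→19
  2='cc' goto d→3
  3='ccd' goto b→4 d→8
  4='ccdb' goto ·  ←P0
  5='cb' goto b→6
  6='cbb' goto d→7
  7='cbbd' goto ·  ←P1
  8='ccdd' goto d→9
  9='ccddd' goto a→10
  10='ccddda' goto ·  ←P2
  11='a' goto a→12 e→24
  12='aa' goto e→13
  13='aae' goto c→14
  14='aaec' goto c→15
  15='aaecc' goto d→16
  16='aaeccd' goto ·  ←P3
  17='e' goto b→18 e→21
  18='eb' goto ·  ←P4
  19='cd' goto c→20
  20='cdc' goto ·  ←P5
  21='ee' goto e→22
  22='eee' goto e→23
  23='eeee' goto ·  ←P6
  24='ae' goto c→25
  25='aec' goto c→26
  26='aecc' goto d→27
  27='aeccd' goto ·  ←P7

Failure links (BFS by depth):
  fail(1) 'c': from fail(0)=0 chase 'c': 0 ⇒ 0;  out=∅∪out(0)=∅
  fail(11) 'a': from fail(0)=0 chase 'a': 0 ⇒ 0;  out=∅∪out(0)=∅
  fail(17) 'e': from fail(0)=0 chase 'e': 0 ⇒ 0;  out=∅∪out(0)=∅
  fail(2) 'cc': from fail(1)=0 chase 'c': 0 ⇒ 1;  out=∅∪out(1)=∅
  fail(5) 'cb': from fail(1)=0 chase 'b': 0 ⇒ 0;  out=∅∪out(0)=∅
  fail(12) 'aa': from fail(11)=0 chase 'a': 0 ⇒ 11;  out=∅∪out(11)=∅
  fail(18) 'eb': from fail(17)=0 chase 'b': 0 ⇒ 0;  out={4}∪out(0)={4}
  fail(19) 'cd': from fail(1)=0 chase 'd': 0 ⇒ 0;  out=∅∪out(0)=∅
  fail(21) 'ee': from fail(17)=0 chase 'e': 0 ⇒ 17;  out=∅∪out(17)=∅
  fail(24) 'ae': from fail(11)=0 chase 'e': 0 ⇒ 17;  out=∅∪out(17)=∅
  fail(3) 'ccd': from fail(2)=1 chase 'd': 1 ⇒ 19;  out=∅∪out(19)=∅
  fail(6) 'cbb': from fail(5)=0 chase 'b': 0 ⇒ 0;  out=∅∪out(0)=∅
  fail(13) 'aae': from fail(12)=11 chase 'e': 11 ⇒ 24;  out=∅∪out(24)=∅
  fail(20) 'cdc': from fail(19)=0 chase 'c': 0 ⇒ 1;  out={5}∪out(1)={5}
  fail(22) 'eee': from fail(21)=17 chase 'e': 17 ⇒ 21;  out=∅∪out(21)=∅
  fail(25) 'aec': from fail(24)=17 chase 'c': 17→0 ⇒ 1;  out=∅∪out(1)=∅
  fail(4) 'ccdb': from fail(3)=19 chase 'b': 19→0 ⇒ 0;  out={0}∪out(0)={0}
  fail(7) 'cbbd': from fail(6)=0 chase 'd': 0 ⇒ 0;  out={1}∪out(0)={1}
  fail(8) 'ccdd': from fail(3)=19 chase 'd': 19→0 ⇒ 0;  out=∅∪out(0)=∅
  fail(14) 'aaec': from fail(13)=24 chase 'c': 24 ⇒ 25;  out=∅∪out(25)=∅
  fail(23) 'eeee': from fail(22)=21 chase 'e': 21 ⇒ 22;  out={6}∪out(22)={6}
  fail(26) 'aecc': from fail(25)=1 chase 'c': 1 ⇒ 2;  out=∅∪out(2)=∅
  fail(9) 'ccddd': from fail(8)=0 chase 'd': 0 ⇒ 0;  out=∅∪out(0)=∅
  fail(15) 'aaecc': from fail(14)=25 chase 'c': 25 ⇒ 26;  out=∅∪out(26)=∅
  fail(27) 'aeccd': from fail(26)=2 chase 'd': 2 ⇒ 3;  out={7}∪out(3)={7}
  fail(10) 'ccddda': from fail(9)=0 chase 'a': 0 ⇒ 11;  out={2}∪out(11)={2}
  fail(16) 'aaeccd': from fail(15)=26 chase 'd': 26 ⇒ 27;  out={3}∪out(27)={3,7}

Scan:
pos 0 'c': at 1
pos 1 'a': at 11 ·f
pos 2 'e': at 24
pos 3 'e': at 21 ·f
pos 4 'e': at 22
pos 5 'e': at 23  → match P6@[2:5]
pos 6 'e': at 23 ·f  → match P6@[3:6]
pos 7 'c': at 1 ·f
pos 8 'c': at 2
pos 9 'c': at 2 ·f
pos 10 'd': at 3
pos 11 'd': at 8
pos 12 'd': at 9
pos 13 'a': at 10  → match P2@[8:13]
pos 14 'c': at 1 ·f
pos 15 'b': at 5
pos 16 'b': at 6
pos 17 'd': at 7  → match P1@[14:17]
pos 18 'b': at 0 ·f
pos 19 'a': at 11
pos 20 'e': at 24
pos 21 'c': at 25
pos 22 'b': at 5 ·f
pos 23 'c': at 1 ·f
pos 24 'c': at 2
pos 25 'd': at 3
pos 26 'd': at 8
pos 27 'd': at 9
pos 28 'a': at 10  → match P2@[23:28]
pos 29 'a': at 12 ·f
pos 30 'a': at 12 ·f
pos 31 'b': at 0 ·f
pos 32 'a': at 11
pos 33 'e': at 24
pos 34 'b': at 18 ·f  → match P4@[33:34]
pos 35 'e': at 17 ·f
pos 36 'e': at 21
pos 37 'e': at 22
pos 38 'e': at 23  → match P6@[35:38]
pos 39 'a': at 11 ·f
pos 40 'b': at 0 ·f
pos 41 'b': at 0
pos 42 'c': at 1
pos 43 'c': at 2
pos 44 'e': at 17 ·f
pos 45 'b': at 18  → match P4@[44:45]
pos 46 'c': at 1 ·f
pos 47 'b': at 5
pos 48 'b': at 6
pos 49 'd': at 7  → match P1@[46:49]
pos 50 'b': at 0 ·f
pos 51 'e': at 17
pos 52 'c': at 1 ·f
pos 53 'd': at 19
pos 54 'e': at 17 ·f

All matches (sorted): [[5,6],[6,6],[13,2],[17,1],[28,2],[34,4],[38,6],[45,4],[49,1]]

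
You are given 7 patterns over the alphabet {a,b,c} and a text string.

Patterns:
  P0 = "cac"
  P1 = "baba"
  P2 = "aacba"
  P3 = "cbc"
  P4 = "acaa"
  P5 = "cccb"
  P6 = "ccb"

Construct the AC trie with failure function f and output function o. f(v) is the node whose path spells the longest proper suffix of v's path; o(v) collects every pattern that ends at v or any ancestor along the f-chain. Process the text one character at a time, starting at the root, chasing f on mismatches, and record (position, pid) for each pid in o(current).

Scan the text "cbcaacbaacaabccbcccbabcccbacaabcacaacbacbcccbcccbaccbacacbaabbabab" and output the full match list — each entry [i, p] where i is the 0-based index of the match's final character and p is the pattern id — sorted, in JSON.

Construct AC machine:
Trie (insert patterns):
  0='ε' goto a→8 b→4 c→1
  1='c' goto a→2 b→13 c→18
  2='ca' goto c→3
  3='cac' goto ·  [P0 ends]
  4='b' goto a→5
  5='ba' goto b→6
  6='bab' goto a→7
  7='baba' goto ·  [P1 ends]
  8='a' goto a→9 c→15
  9='aa' goto c→10
  10='aac' goto b→11
  11='aacb' goto a→12
  12='aacba' goto ·  [P2 ends]
  13='cb' goto c→14
  14='cbc' goto ·  [P3 ends]
  15='ac' goto a→16
  16='aca' goto a→17
  17='acaa' goto ·  [P4 ends]
  18='cc' goto b→21 c→19
  19='ccc' goto b→20
  20='cccb' goto ·  [P5 ends]
  21='ccb' goto ·  [P6 ends]

Failure links (BFS by depth):
  n1('c'): parent n0 fail=0; on 'c' 0 → fail=0;  out ∅∪∅=∅
  n4('b'): parent n0 fail=0; on 'b' 0 → fail=0;  out ∅∪∅=∅
  n8('a'): parent n0 fail=0; on 'a' 0 → fail=0;  out ∅∪∅=∅
  n2('ca'): parent n1 fail=0; on 'a' 0 → fail=8;  out ∅∪∅=∅
  n5('ba'): parent n4 fail=0; on 'a' 0 → fail=8;  out ∅∪∅=∅
  n9('aa'): parent n8 fail=0; on 'a' 0 → fail=8;  out ∅∪∅=∅
  n13('cb'): parent n1 fail=0; on 'b' 0 → fail=4;  out ∅∪∅=∅
  n15('ac'): parent n8 fail=0; on 'c' 0 → fail=1;  out ∅∪∅=∅
  n18('cc'): parent n1 fail=0; on 'c' 0 → fail=1;  out ∅∪∅=∅
  n3('cac'): parent n2 fail=8; on 'c' 8 → fail=15;  out {0}∪∅={0}
  n6('bab'): parent n5 fail=8; on 'b' 8→0 → fail=4;  out ∅∪∅=∅
  n10('aac'): parent n9 fail=8; on 'c' 8 → fail=15;  out ∅∪∅=∅
  n14('cbc'): parent n13 fail=4; on 'c' 4→0 → fail=1;  out {3}∪∅={3}
  n16('aca'): parent n15 fail=1; on 'a' 1 → fail=2;  out ∅∪∅=∅
  n19('ccc'): parent n18 fail=1; on 'c' 1 → fail=18;  out ∅∪∅=∅
  n21('ccb'): parent n18 fail=1; on 'b' 1 → fail=13;  out {6}∪∅={6}
  n7('baba'): parent n6 fail=4; on 'a' 4 → fail=5;  out {1}∪∅={1}
  n11('aacb'): parent n10 fail=15; on 'b' 15→1 → fail=13;  out ∅∪∅=∅
  n17('acaa'): parent n16 fail=2; on 'a' 2→8 → fail=9;  out {4}∪∅={4}
  n20('cccb'): parent n19 fail=18; on 'b' 18 → fail=21;  out {5}∪{6}={5,6}
  n12('aacba'): parent n11 fail=13; on 'a' 13→4 → fail=5;  out {2}∪∅={2}

Text stream:
pos 0 'c': at 1
pos 1 'b': at 13
pos 2 'c': at 14  ** P3@[0:2]
pos 3 'a': at 2 (fail-walked)
pos 4 'a': at 9 (fail-walked)
pos 5 'c': at 10
pos 6 'b': at 11
pos 7 'a': at 12  ** P2@[3:7]
pos 8 'a': at 9 (fail-walked)
pos 9 'c': at 10
pos 10 'a': at 16 (fail-walked)
pos 11 'a': at 17  ** P4@[8:11]
pos 12 'b': at 4 (fail-walked)
pos 13 'c': at 1 (fail-walked)
pos 14 'c': at 18
pos 15 'b': at 21  ** P6@[13:15]
pos 16 'c': at 14 (fail-walked)  ** P3@[14:16]
pos 17 'c': at 18 (fail-walked)
pos 18 'c': at 19
pos 19 'b': at 20  ** P5@[16:19],P6@[17:19]
pos 20 'a': at 5 (fail-walked)
pos 21 'b': at 6
pos 22 'c': at 1 (fail-walked)
pos 23 'c': at 18
pos 24 'c': at 19
pos 25 'b': at 20  ** P5@[22:25],P6@[23:25]
pos 26 'a': at 5 (fail-walked)
pos 27 'c': at 15 (fail-walked)
pos 28 'a': at 16
pos 29 'a': at 17  ** P4@[26:29]
pos 30 'b': at 4 (fail-walked)
pos 31 'c': at 1 (fail-walked)
pos 32 'a': at 2
pos 33 'c': at 3  ** P0@[31:33]
pos 34 'a': at 16 (fail-walked)
pos 35 'a': at 17  ** P4@[32:35]
pos 36 'c': at 10 (fail-walked)
pos 37 'b': at 11
pos 38 'a': at 12  ** P2@[34:38]
pos 39 'c': at 15 (fail-walked)
pos 40 'b': at 13 (fail-walked)
pos 41 'c': at 14  ** P3@[39:41]
pos 42 'c': at 18 (fail-walked)
pos 43 'c': at 19
pos 44 'b': at 20  ** P5@[41:44],P6@[42:44]
pos 45 'c': at 14 (fail-walked)  ** P3@[43:45]
pos 46 'c': at 18 (fail-walked)
pos 47 'c': at 19
pos 48 'b': at 20  ** P5@[45:48],P6@[46:48]
pos 49 'a': at 5 (fail-walked)
pos 50 'c': at 15 (fail-walked)
pos 51 'c': at 18 (fail-walked)
pos 52 'b': at 21  ** P6@[50:52]
pos 53 'a': at 5 (fail-walked)
pos 54 'c': at 15 (fail-walked)
pos 55 'a': at 16
pos 56 'c': at 3 (fail-walked)  ** P0@[54:56]
pos 57 'b': at 13 (fail-walked)
pos 58 'a': at 5 (fail-walked)
pos 59 'a': at 9 (fail-walked)
pos 60 'b': at 4 (fail-walked)
pos 61 'b': at 4 (fail-walked)
pos 62 'a': at 5
pos 63 'b': at 6
pos 64 'a': at 7  ** P1@[61:64]
pos 65 'b': at 6 (fail-walked)

All matches (sorted): [[2,3],[7,2],[11,4],[15,6],[16,3],[19,5],[19,6],[25,5],[25,6],[29,4],[33,0],[35,4],[38,2],[41,3],[44,5],[44,6],[45,3],[48,5],[48,6],[52,6],[56,0],[64,1]]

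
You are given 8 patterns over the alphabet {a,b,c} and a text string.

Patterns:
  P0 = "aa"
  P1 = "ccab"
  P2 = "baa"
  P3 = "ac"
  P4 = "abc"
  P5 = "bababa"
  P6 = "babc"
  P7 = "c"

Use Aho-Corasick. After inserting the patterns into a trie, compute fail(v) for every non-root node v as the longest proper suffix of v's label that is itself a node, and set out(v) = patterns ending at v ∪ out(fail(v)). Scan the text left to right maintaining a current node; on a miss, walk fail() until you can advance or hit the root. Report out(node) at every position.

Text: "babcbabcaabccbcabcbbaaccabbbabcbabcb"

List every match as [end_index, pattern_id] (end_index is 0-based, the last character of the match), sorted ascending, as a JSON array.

Build:
Trie (insert patterns):
  0='ε' goto a→1 b→7 c→3
  1='a' goto a→2 b→11 c→10
  2='aa' goto ·  [P0 ends]
  3='c' goto c→4  [P7 ends]
  4='cc' goto a→5
  5='cca' goto b→6
  6='ccab' goto ·  [P1 ends]
  7='b' goto a→8
  8='ba' goto a→9 b→13
  9='baa' goto ·  [P2 ends]
  10='ac' goto ·  [P3 ends]
  11='ab' goto c→12
  12='abc' goto ·  [P4 ends]
  13='bab' goto a→14 c→17
  14='baba' goto b→15
  15='babab' goto a→16
  16='bababa' goto ·  [P5 ends]
  17='babc' goto ·  [P6 ends]

BFS fail/out derivation:
  n1('a'): parent n0 fail=0; on 'a' 0 → fail=0;  out ∅∪∅=∅
  n3('c'): parent n0 fail=0; on 'c' 0 → fail=0;  out {7}∪∅={7}
  n7('b'): parent n0 fail=0; on 'b' 0 → fail=0;  out ∅∪∅=∅
  n2('aa'): parent n1 fail=0; on 'a' 0 → fail=1;  out {0}∪∅={0}
  n4('cc'): parent n3 fail=0; on 'c' 0 → fail=3;  out ∅∪{7}={7}
  n8('ba'): parent n7 fail=0; on 'a' 0 → fail=1;  out ∅∪∅=∅
  n10('ac'): parent n1 fail=0; on 'c' 0 → fail=3;  out {3}∪{7}={3,7}
  n11('ab'): parent n1 fail=0; on 'b' 0 → fail=7;  out ∅∪∅=∅
  n5('cca'): parent n4 fail=3; on 'a' 3→0 → fail=1;  out ∅∪∅=∅
  n9('baa'): parent n8 fail=1; on 'a' 1 → fail=2;  out {2}∪{0}={0,2}
  n12('abc'): parent n11 fail=7; on 'c' 7→0 → fail=3;  out {4}∪{7}={4,7}
  n13('bab'): parent n8 fail=1; on 'b' 1 → fail=11;  out ∅∪∅=∅
  n6('ccab'): parent n5 fail=1; on 'b' 1 → fail=11;  out {1}∪∅={1}
  n14('baba'): parent n13 fail=11; on 'a' 11→7 → fail=8;  out ∅∪∅=∅
  n17('babc'): parent n13 fail=11; on 'c' 11 → fail=12;  out {6}∪{4,7}={4,6,7}
  n15('babab'): parent n14 fail=8; on 'b' 8 → fail=13;  out ∅∪∅=∅
  n16('bababa'): parent n15 fail=13; on 'a' 13 → fail=14;  out {5}∪∅={5}

Scan:
[0] read 'b'  n0⇒n7
[1] read 'a'  n7⇒n8
[2] read 'b'  n8⇒n13
[3] read 'c'  n13⇒n17  ** P4@[1:3],P6@[0:3],P7@[3:3]
[4] read 'b'  n17⇒n7 (via fail)
[5] read 'a'  n7⇒n8
[6] read 'b'  n8⇒n13
[7] read 'c'  n13⇒n17  ** P4@[5:7],P6@[4:7],P7@[7:7]
[8] read 'a'  n17⇒n1 (via fail)
[9] read 'a'  n1⇒n2  ** P0@[8:9]
[10] read 'b'  n2⇒n11 (via fail)
[11] read 'c'  n11⇒n12  ** P4@[9:11],P7@[11:11]
[12] read 'c'  n12⇒n4 (via fail)  ** P7@[12:12]
[13] read 'b'  n4⇒n7 (via fail)
[14] read 'c'  n7⇒n3 (via fail)  ** P7@[14:14]
[15] read 'a'  n3⇒n1 (via fail)
[16] read 'b'  n1⇒n11
[17] read 'c'  n11⇒n12  ** P4@[15:17],P7@[17:17]
[18] read 'b'  n12⇒n7 (via fail)
[19] read 'b'  n7⇒n7 (via fail)
[20] read 'a'  n7⇒n8
[21] read 'a'  n8⇒n9  ** P0@[20:21],P2@[19:21]
[22] read 'c'  n9⇒n10 (via fail)  ** P3@[21:22],P7@[22:22]
[23] read 'c'  n10⇒n4 (via fail)  ** P7@[23:23]
[24] read 'a'  n4⇒n5
[25] read 'b'  n5⇒n6  ** P1@[22:25]
[26] read 'b'  n6⇒n7 (via fail)
[27] read 'b'  n7⇒n7 (via fail)
[28] read 'a'  n7⇒n8
[29] read 'b'  n8⇒n13
[30] read 'c'  n13⇒n17  ** P4@[28:30],P6@[27:30],P7@[30:30]
[31] read 'b'  n17⇒n7 (via fail)
[32] read 'a'  n7⇒n8
[33] read 'b'  n8⇒n13
[34] read 'c'  n13⇒n17  ** P4@[32:34],P6@[31:34],P7@[34:34]
[35] read 'b'  n17⇒n7 (via fail)

Matches: [[3,4],[3,6],[3,7],[7,4],[7,6],[7,7],[9,0],[11,4],[11,7],[12,7],[14,7],[17,4],[17,7],[21,0],[21,2],[22,3],[22,7],[23,7],[25,1],[30,4],[30,6],[30,7],[34,4],[34,6],[34,7]]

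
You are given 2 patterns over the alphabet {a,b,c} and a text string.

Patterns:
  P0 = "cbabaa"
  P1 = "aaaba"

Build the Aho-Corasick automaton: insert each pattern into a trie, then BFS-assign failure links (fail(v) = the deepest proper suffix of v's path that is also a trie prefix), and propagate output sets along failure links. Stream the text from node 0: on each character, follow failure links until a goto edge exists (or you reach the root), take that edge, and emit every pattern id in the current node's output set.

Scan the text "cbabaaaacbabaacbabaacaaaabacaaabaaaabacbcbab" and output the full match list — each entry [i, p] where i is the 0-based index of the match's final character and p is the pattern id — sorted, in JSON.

Construct AC machine:
Trie nodes:
  0='ε' goto a→7 c→1
  1='c' goto b→2
  2='cb' goto a→3
  3='cba' goto b→4
  4='cbab' goto a→5
  5='cbaba' goto a→6
  6='cbabaa' goto ·  ←P0
  7='a' goto a→8
  8='aa' goto a→9
  9='aaa' goto b→10
  10='aaab' goto a→11
  11='aaaba' goto ·  ←P1

Failure links (BFS by depth):
  fail(1) 'c': from fail(0)=0 chase 'c': 0 ⇒ 0;  out=∅∪out(0)=∅
  fail(7) 'a': from fail(0)=0 chase 'a': 0 ⇒ 0;  out=∅∪out(0)=∅
  fail(2) 'cb': from fail(1)=0 chase 'b': 0 ⇒ 0;  out=∅∪out(0)=∅
  fail(8) 'aa': from fail(7)=0 chase 'a': 0 ⇒ 7;  out=∅∪out(7)=∅
  fail(3) 'cba': from fail(2)=0 chase 'a': 0 ⇒ 7;  out=∅∪out(7)=∅
  fail(9) 'aaa': from fail(8)=7 chase 'a': 7 ⇒ 8;  out=∅∪out(8)=∅
  fail(4) 'cbab': from fail(3)=7 chase 'b': 7→0 ⇒ 0;  out=∅∪out(0)=∅
  fail(10) 'aaab': from fail(9)=8 chase 'b': 8→7→0 ⇒ 0;  out=∅∪out(0)=∅
  fail(5) 'cbaba': from fail(4)=0 chase 'a': 0 ⇒ 7;  out=∅∪out(7)=∅
  fail(11) 'aaaba': from fail(10)=0 chase 'a': 0 ⇒ 7;  out={1}∪out(7)={1}
  fail(6) 'cbabaa': from fail(5)=7 chase 'a': 7 ⇒ 8;  out={0}∪out(8)={0}

Run:
[0] read 'c'  n0⇒n1
[1] read 'b'  n1⇒n2
[2] read 'a'  n2⇒n3
[3] read 'b'  n3⇒n4
[4] read 'a'  n4⇒n5
[5] read 'a'  n5⇒n6  emit P0@[0:5]
[6] read 'a'  n6⇒n9 ·f
[7] read 'a'  n9⇒n9 ·f
[8] read 'c'  n9⇒n1 ·f
[9] read 'b'  n1⇒n2
[10] read 'a'  n2⇒n3
[11] read 'b'  n3⇒n4
[12] read 'a'  n4⇒n5
[13] read 'a'  n5⇒n6  emit P0@[8:13]
[14] read 'c'  n6⇒n1 ·f
[15] read 'b'  n1⇒n2
[16] read 'a'  n2⇒n3
[17] read 'b'  n3⇒n4
[18] read 'a'  n4⇒n5
[19] read 'a'  n5⇒n6  emit P0@[14:19]
[20] read 'c'  n6⇒n1 ·f
[21] read 'a'  n1⇒n7 ·f
[22] read 'a'  n7⇒n8
[23] read 'a'  n8⇒n9
[24] read 'a'  n9⇒n9 ·f
[25] read 'b'  n9⇒n10
[26] read 'a'  n10⇒n11  emit P1@[22:26]
[27] read 'c'  n11⇒n1 ·f
[28] read 'a'  n1⇒n7 ·f
[29] read 'a'  n7⇒n8
[30] read 'a'  n8⇒n9
[31] read 'b'  n9⇒n10
[32] read 'a'  n10⇒n11  emit P1@[28:32]
[33] read 'a'  n11⇒n8 ·f
[34] read 'a'  n8⇒n9
[35] read 'a'  n9⇒n9 ·f
[36] read 'b'  n9⇒n10
[37] read 'a'  n10⇒n11  emit P1@[33:37]
[38] read 'c'  n11⇒n1 ·f
[39] read 'b'  n1⇒n2
[40] read 'c'  n2⇒n1 ·f
[41] read 'b'  n1⇒n2
[42] read 'a'  n2⇒n3
[43] read 'b'  n3⇒n4

Matches: [[5,0],[13,0],[19,0],[26,1],[32,1],[37,1]]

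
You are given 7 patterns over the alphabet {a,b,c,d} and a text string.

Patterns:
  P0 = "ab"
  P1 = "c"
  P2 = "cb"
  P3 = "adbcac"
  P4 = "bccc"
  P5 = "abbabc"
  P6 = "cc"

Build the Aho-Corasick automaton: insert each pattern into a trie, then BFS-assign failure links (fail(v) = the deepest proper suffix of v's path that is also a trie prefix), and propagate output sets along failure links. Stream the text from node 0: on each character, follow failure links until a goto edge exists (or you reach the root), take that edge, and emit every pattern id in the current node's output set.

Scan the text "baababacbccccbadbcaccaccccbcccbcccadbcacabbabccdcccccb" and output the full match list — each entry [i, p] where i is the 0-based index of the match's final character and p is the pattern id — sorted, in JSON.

Build:
Trie nodes:
  0='ε' goto a→1 b→10 c→3
  1='a' goto b→2 d→5
  2='ab' goto b→14  ←P0
  3='c' goto b→4 c→18  ←P1
  4='cb' goto ·  ←P2
  5='ad' goto b→6
  6='adb' goto c→7
  7='adbc' goto a→8
  8='adbca' goto c→9
  9='adbcac' goto ·  ←P3
  10='b' goto c→11
  11='bc' goto c→12
  12='bcc' goto c→13
  13='bccc' goto ·  ←P4
  14='abb' goto a→15
  15='abba' goto b→16
  16='abbab' goto c→17
  17='abbabc' goto ·  ←P5
  18='cc' goto ·  ←P6

BFS fail/out derivation:
  fail(1) 'a': from fail(0)=0 chase 'a': 0 ⇒ 0;  out=∅∪out(0)=∅
  fail(3) 'c': from fail(0)=0 chase 'c': 0 ⇒ 0;  out={1}∪out(0)={1}
  fail(10) 'b': from fail(0)=0 chase 'b': 0 ⇒ 0;  out=∅∪out(0)=∅
  fail(2) 'ab': from fail(1)=0 chase 'b': 0 ⇒ 10;  out={0}∪out(10)={0}
  fail(4) 'cb': from fail(3)=0 chase 'b': 0 ⇒ 10;  out={2}∪out(10)={2}
  fail(5) 'ad': from fail(1)=0 chase 'd': 0 ⇒ 0;  out=∅∪out(0)=∅
  fail(11) 'bc': from fail(10)=0 chase 'c': 0 ⇒ 3;  out=∅∪out(3)={1}
  fail(18) 'cc': from fail(3)=0 chase 'c': 0 ⇒ 3;  out={6}∪out(3)={1,6}
  fail(6) 'adb': from fail(5)=0 chase 'b': 0 ⇒ 10;  out=∅∪out(10)=∅
  fail(12) 'bcc': from fail(11)=3 chase 'c': 3 ⇒ 18;  out=∅∪out(18)={1,6}
  fail(14) 'abb': from fail(2)=10 chase 'b': 10→0 ⇒ 10;  out=∅∪out(10)=∅
  fail(7) 'adbc': from fail(6)=10 chase 'c': 10 ⇒ 11;  out=∅∪out(11)={1}
  fail(13) 'bccc': from fail(12)=18 chase 'c': 18→3 ⇒ 18;  out={4}∪out(18)={1,4,6}
  fail(15) 'abba': from fail(14)=10 chase 'a': 10→0 ⇒ 1;  out=∅∪out(1)=∅
  fail(8) 'adbca': from fail(7)=11 chase 'a': 11→3→0 ⇒ 1;  out=∅∪out(1)=∅
  fail(16) 'abbab': from fail(15)=1 chase 'b': 1 ⇒ 2;  out=∅∪out(2)={0}
  fail(9) 'adbcac': from fail(8)=1 chase 'c': 1→0 ⇒ 3;  out={3}∪out(3)={1,3}
  fail(17) 'abbabc': from fail(16)=2 chase 'c': 2→10 ⇒ 11;  out={5}∪out(11)={1,5}

Run:
pos 0 'b': at 10
pos 1 'a': at 1 (via fail)
pos 2 'a': at 1 (via fail)
pos 3 'b': at 2  emit P0@[2:3]
pos 4 'a': at 1 (via fail)
pos 5 'b': at 2  emit P0@[4:5]
pos 6 'a': at 1 (via fail)
pos 7 'c': at 3 (via fail)  emit P1@[7:7]
pos 8 'b': at 4  emit P2@[7:8]
pos 9 'c': at 11 (via fail)  emit P1@[9:9]
pos 10 'c': at 12  emit P1@[10:10],P6@[9:10]
pos 11 'c': at 13  emit P1@[11:11],P4@[8:11],P6@[10:11]
pos 12 'c': at 18 (via fail)  emit P1@[12:12],P6@[11:12]
pos 13 'b': at 4 (via fail)  emit P2@[12:13]
pos 14 'a': at 1 (via fail)
pos 15 'd': at 5
pos 16 'b': at 6
pos 17 'c': at 7  emit P1@[17:17]
pos 18 'a': at 8
pos 19 'c': at 9  emit P1@[19:19],P3@[14:19]
pos 20 'c': at 18 (via fail)  emit P1@[20:20],P6@[19:20]
pos 21 'a': at 1 (via fail)
pos 22 'c': at 3 (via fail)  emit P1@[22:22]
pos 23 'c': at 18  emit P1@[23:23],P6@[22:23]
pos 24 'c': at 18 (via fail)  emit P1@[24:24],P6@[23:24]
pos 25 'c': at 18 (via fail)  emit P1@[25:25],P6@[24:25]
pos 26 'b': at 4 (via fail)  emit P2@[25:26]
pos 27 'c': at 11 (via fail)  emit P1@[27:27]
pos 28 'c': at 12  emit P1@[28:28],P6@[27:28]
pos 29 'c': at 13  emit P1@[29:29],P4@[26:29],P6@[28:29]
pos 30 'b': at 4 (via fail)  emit P2@[29:30]
pos 31 'c': at 11 (via fail)  emit P1@[31:31]
pos 32 'c': at 12  emit P1@[32:32],P6@[31:32]
pos 33 'c': at 13  emit P1@[33:33],P4@[30:33],P6@[32:33]
pos 34 'a': at 1 (via fail)
pos 35 'd': at 5
pos 36 'b': at 6
pos 37 'c': at 7  emit P1@[37:37]
pos 38 'a': at 8
pos 39 'c': at 9  emit P1@[39:39],P3@[34:39]
pos 40 'a': at 1 (via fail)
pos 41 'b': at 2  emit P0@[40:41]
pos 42 'b': at 14
pos 43 'a': at 15
pos 44 'b': at 16  emit P0@[43:44]
pos 45 'c': at 17  emit P1@[45:45],P5@[40:45]
pos 46 'c': at 12 (via fail)  emit P1@[46:46],P6@[45:46]
pos 47 'd': at 0 (via fail)
pos 48 'c': at 3  emit P1@[48:48]
pos 49 'c': at 18  emit P1@[49:49],P6@[48:49]
pos 50 'c': at 18 (via fail)  emit P1@[50:50],P6@[49:50]
pos 51 'c': at 18 (via fail)  emit P1@[51:51],P6@[50:51]
pos 52 'c': at 18 (via fail)  emit P1@[52:52],P6@[51:52]
pos 53 'b': at 4 (via fail)  emit P2@[52:53]

All matches (sorted): [[3,0],[5,0],[7,1],[8,2],[9,1],[10,1],[10,6],[11,1],[11,4],[11,6],[12,1],[12,6],[13,2],[17,1],[19,1],[19,3],[20,1],[20,6],[22,1],[23,1],[23,6],[24,1],[24,6],[25,1],[25,6],[26,2],[27,1],[28,1],[28,6],[29,1],[29,4],[29,6],[30,2],[31,1],[32,1],[32,6],[33,1],[33,4],[33,6],[37,1],[39,1],[39,3],[41,0],[44,0],[45,1],[45,5],[46,1],[46,6],[48,1],[49,1],[49,6],[50,1],[50,6],[51,1],[51,6],[52,1],[52,6],[53,2]]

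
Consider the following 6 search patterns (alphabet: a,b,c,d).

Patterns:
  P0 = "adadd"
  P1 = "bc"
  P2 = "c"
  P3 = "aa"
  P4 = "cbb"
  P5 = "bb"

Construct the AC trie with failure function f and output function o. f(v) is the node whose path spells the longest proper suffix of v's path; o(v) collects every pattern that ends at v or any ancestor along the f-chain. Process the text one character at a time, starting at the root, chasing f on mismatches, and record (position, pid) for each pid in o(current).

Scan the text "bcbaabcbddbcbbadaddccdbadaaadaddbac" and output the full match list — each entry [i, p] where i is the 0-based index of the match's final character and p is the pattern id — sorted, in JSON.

Build:
Trie (insert patterns):
  n0 'ε': a→1 b→6 c→8
  n1 'a': a→9 d→2
  n2 'ad': a→3
  n3 'ada': d→4
  n4 'adad': d→5
  n5 'adadd': ·  [P0 ends]
  n6 'b': b→12 c→7
  n7 'bc': ·  [P1 ends]
  n8 'c': b→10  [P2 ends]
  n9 'aa': ·  [P3 ends]
  n10 'cb': b→11
  n11 'cbb': ·  [P4 ends]
  n12 'bb': ·  [P5 ends]

Failure links (BFS by depth):
  n1('a'): parent n0 fail=0; on 'a' 0 → fail=0;  out ∅∪∅=∅
  n6('b'): parent n0 fail=0; on 'b' 0 → fail=0;  out ∅∪∅=∅
  n8('c'): parent n0 fail=0; on 'c' 0 → fail=0;  out {2}∪∅={2}
  n2('ad'): parent n1 fail=0; on 'd' 0 → fail=0;  out ∅∪∅=∅
  n7('bc'): parent n6 fail=0; on 'c' 0 → fail=8;  out {1}∪{2}={1,2}
  n9('aa'): parent n1 fail=0; on 'a' 0 → fail=1;  out {3}∪∅={3}
  n10('cb'): parent n8 fail=0; on 'b' 0 → fail=6;  out ∅∪∅=∅
  n12('bb'): parent n6 fail=0; on 'b' 0 → fail=6;  out {5}∪∅={5}
  n3('ada'): parent n2 fail=0; on 'a' 0 → fail=1;  out ∅∪∅=∅
  n11('cbb'): parent n10 fail=6; on 'b' 6 → fail=12;  out {4}∪{5}={4,5}
  n4('adad'): parent n3 fail=1; on 'd' 1 → fail=2;  out ∅∪∅=∅
  n5('adadd'): parent n4 fail=2; on 'd' 2→0 → fail=0;  out {0}∪∅={0}

Run:
pos 0 'b': at 6
pos 1 'c': at 7  emit P1@[0:1],P2@[1:1]
pos 2 'b': at 10 (fail-walked)
pos 3 'a': at 1 (fail-walked)
pos 4 'a': at 9  emit P3@[3:4]
pos 5 'b': at 6 (fail-walked)
pos 6 'c': at 7  emit P1@[5:6],P2@[6:6]
pos 7 'b': at 10 (fail-walked)
pos 8 'd': at 0 (fail-walked)
pos 9 'd': at 0
pos 10 'b': at 6
pos 11 'c': at 7  emit P1@[10:11],P2@[11:11]
pos 12 'b': at 10 (fail-walked)
pos 13 'b': at 11  emit P4@[11:13],P5@[12:13]
pos 14 'a': at 1 (fail-walked)
pos 15 'd': at 2
pos 16 'a': at 3
pos 17 'd': at 4
pos 18 'd': at 5  emit P0@[14:18]
pos 19 'c': at 8 (fail-walked)  emit P2@[19:19]
pos 20 'c': at 8 (fail-walked)  emit P2@[20:20]
pos 21 'd': at 0 (fail-walked)
pos 22 'b': at 6
pos 23 'a': at 1 (fail-walked)
pos 24 'd': at 2
pos 25 'a': at 3
pos 26 'a': at 9 (fail-walked)  emit P3@[25:26]
pos 27 'a': at 9 (fail-walked)  emit P3@[26:27]
pos 28 'd': at 2 (fail-walked)
pos 29 'a': at 3
pos 30 'd': at 4
pos 31 'd': at 5  emit P0@[27:31]
pos 32 'b': at 6 (fail-walked)
pos 33 'a': at 1 (fail-walked)
pos 34 'c': at 8 (fail-walked)  emit P2@[34:34]

Result: [[1,1],[1,2],[4,3],[6,1],[6,2],[11,1],[11,2],[13,4],[13,5],[18,0],[19,2],[20,2],[26,3],[27,3],[31,0],[34,2]]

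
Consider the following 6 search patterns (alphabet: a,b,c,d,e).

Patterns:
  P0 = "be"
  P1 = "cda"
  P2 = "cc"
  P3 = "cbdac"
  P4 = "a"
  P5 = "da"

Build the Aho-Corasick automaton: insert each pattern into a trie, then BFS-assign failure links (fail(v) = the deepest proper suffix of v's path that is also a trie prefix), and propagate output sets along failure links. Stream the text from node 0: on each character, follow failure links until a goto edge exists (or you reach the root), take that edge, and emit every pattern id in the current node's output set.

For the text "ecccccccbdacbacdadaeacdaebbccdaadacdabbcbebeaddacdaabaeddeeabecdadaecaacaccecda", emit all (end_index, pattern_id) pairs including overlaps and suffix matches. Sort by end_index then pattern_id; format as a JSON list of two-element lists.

Build automaton:
Trie (insert patterns):
  0='ε' goto a→11 b→1 c→3 d→12
  1='b' goto e→2
  2='be' goto ·  [P0 ends]
  3='c' goto b→7 c→6 d→4
  4='cd' goto a→5
  5='cda' goto ·  [P1 ends]
  6='cc' goto ·  [P2 ends]
  7='cb' goto d→8
  8='cbd' goto a→9
  9='cbda' goto c→10
  10='cbdac' goto ·  [P3 ends]
  11='a' goto ·  [P4 ends]
  12='d' goto a→13
  13='da' goto ·  [P5 ends]

Failure links (BFS by depth):
  n1('b'): parent n0 fail=0; on 'b' 0 → fail=0;  out ∅∪∅=∅
  n3('c'): parent n0 fail=0; on 'c' 0 → fail=0;  out ∅∪∅=∅
  n11('a'): parent n0 fail=0; on 'a' 0 → fail=0;  out {4}∪∅={4}
  n12('d'): parent n0 fail=0; on 'd' 0 → fail=0;  out ∅∪∅=∅
  n2('be'): parent n1 fail=0; on 'e' 0 → fail=0;  out {0}∪∅={0}
  n4('cd'): parent n3 fail=0; on 'd' 0 → fail=12;  out ∅∪∅=∅
  n6('cc'): parent n3 fail=0; on 'c' 0 → fail=3;  out {2}∪∅={2}
  n7('cb'): parent n3 fail=0; on 'b' 0 → fail=1;  out ∅∪∅=∅
  n13('da'): parent n12 fail=0; on 'a' 0 → fail=11;  out {5}∪{4}={4,5}
  n5('cda'): parent n4 fail=12; on 'a' 12 → fail=13;  out {1}∪{4,5}={1,4,5}
  n8('cbd'): parent n7 fail=1; on 'd' 1→0 → fail=12;  out ∅∪∅=∅
  n9('cbda'): parent n8 fail=12; on 'a' 12 → fail=13;  out ∅∪{4,5}={4,5}
  n10('cbdac'): parent n9 fail=13; on 'c' 13→11→0 → fail=3;  out {3}∪∅={3}

Run:
pos 0 'e': at 0
pos 1 'c': at 3
pos 2 'c': at 6  ** P2@[1:2]
pos 3 'c': at 6 ·f  ** P2@[2:3]
pos 4 'c': at 6 ·f  ** P2@[3:4]
pos 5 'c': at 6 ·f  ** P2@[4:5]
pos 6 'c': at 6 ·f  ** P2@[5:6]
pos 7 'c': at 6 ·f  ** P2@[6:7]
pos 8 'b': at 7 ·f
pos 9 'd': at 8
pos 10 'a': at 9  ** P4@[10:10],P5@[9:10]
pos 11 'c': at 10  ** P3@[7:11]
pos 12 'b': at 7 ·f
pos 13 'a': at 11 ·f  ** P4@[13:13]
pos 14 'c': at 3 ·f
pos 15 'd': at 4
pos 16 'a': at 5  ** P1@[14:16],P4@[16:16],P5@[15:16]
pos 17 'd': at 12 ·f
pos 18 'a': at 13  ** P4@[18:18],P5@[17:18]
pos 19 'e': at 0 ·f
pos 20 'a': at 11  ** P4@[20:20]
pos 21 'c': at 3 ·f
pos 22 'd': at 4
pos 23 'a': at 5  ** P1@[21:23],P4@[23:23],P5@[22:23]
pos 24 'e': at 0 ·f
pos 25 'b': at 1
pos 26 'b': at 1 ·f
pos 27 'c': at 3 ·f
pos 28 'c': at 6  ** P2@[27:28]
pos 29 'd': at 4 ·f
pos 30 'a': at 5  ** P1@[28:30],P4@[30:30],P5@[29:30]
pos 31 'a': at 11 ·f  ** P4@[31:31]
pos 32 'd': at 12 ·f
pos 33 'a': at 13  ** P4@[33:33],P5@[32:33]
pos 34 'c': at 3 ·f
pos 35 'd': at 4
pos 36 'a': at 5  ** P1@[34:36],P4@[36:36],P5@[35:36]
pos 37 'b': at 1 ·f
pos 38 'b': at 1 ·f
pos 39 'c': at 3 ·f
pos 40 'b': at 7
pos 41 'e': at 2 ·f  ** P0@[40:41]
pos 42 'b': at 1 ·f
pos 43 'e': at 2  ** P0@[42:43]
pos 44 'a': at 11 ·f  ** P4@[44:44]
pos 45 'd': at 12 ·f
pos 46 'd': at 12 ·f
pos 47 'a': at 13  ** P4@[47:47],P5@[46:47]
pos 48 'c': at 3 ·f
pos 49 'd': at 4
pos 50 'a': at 5  ** P1@[48:50],P4@[50:50],P5@[49:50]
pos 51 'a': at 11 ·f  ** P4@[51:51]
pos 52 'b': at 1 ·f
pos 53 'a': at 11 ·f  ** P4@[53:53]
pos 54 'e': at 0 ·f
pos 55 'd': at 12
pos 56 'd': at 12 ·f
pos 57 'e': at 0 ·f
pos 58 'e': at 0
pos 59 'a': at 11  ** P4@[59:59]
pos 60 'b': at 1 ·f
pos 61 'e': at 2  ** P0@[60:61]
pos 62 'c': at 3 ·f
pos 63 'd': at 4
pos 64 'a': at 5  ** P1@[62:64],P4@[64:64],P5@[63:64]
pos 65 'd': at 12 ·f
pos 66 'a': at 13  ** P4@[66:66],P5@[65:66]
pos 67 'e': at 0 ·f
pos 68 'c': at 3
pos 69 'a': at 11 ·f  ** P4@[69:69]
pos 70 'a': at 11 ·f  ** P4@[70:70]
pos 71 'c': at 3 ·f
pos 72 'a': at 11 ·f  ** P4@[72:72]
pos 73 'c': at 3 ·f
pos 74 'c': at 6  ** P2@[73:74]
pos 75 'e': at 0 ·f
pos 76 'c': at 3
pos 77 'd': at 4
pos 78 'a': at 5  ** P1@[76:78],P4@[78:78],P5@[77:78]

Result: [[2,2],[3,2],[4,2],[5,2],[6,2],[7,2],[10,4],[10,5],[11,3],[13,4],[16,1],[16,4],[16,5],[18,4],[18,5],[20,4],[23,1],[23,4],[23,5],[28,2],[30,1],[30,4],[30,5],[31,4],[33,4],[33,5],[36,1],[36,4],[36,5],[41,0],[43,0],[44,4],[47,4],[47,5],[50,1],[50,4],[50,5],[51,4],[53,4],[59,4],[61,0],[64,1],[64,4],[64,5],[66,4],[66,5],[69,4],[70,4],[72,4],[74,2],[78,1],[78,4],[78,5]]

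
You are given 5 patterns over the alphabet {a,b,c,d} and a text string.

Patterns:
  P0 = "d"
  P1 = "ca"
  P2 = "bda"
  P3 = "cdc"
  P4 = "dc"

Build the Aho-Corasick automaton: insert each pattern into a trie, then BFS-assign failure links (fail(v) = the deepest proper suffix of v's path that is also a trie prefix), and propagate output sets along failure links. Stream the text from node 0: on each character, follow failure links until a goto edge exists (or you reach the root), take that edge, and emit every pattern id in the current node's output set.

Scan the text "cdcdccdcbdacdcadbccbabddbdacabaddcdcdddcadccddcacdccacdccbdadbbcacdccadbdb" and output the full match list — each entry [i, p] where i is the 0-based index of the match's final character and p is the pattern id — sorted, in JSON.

Build automaton:
Trie (insert patterns):
  n0 'ε': b→4 c→2 d→1
  n1 'd': c→9  ←P0
  n2 'c': a→3 d→7
  n3 'ca': ·  ←P1
  n4 'b': d→5
  n5 'bd': a→6
  n6 'bda': ·  ←P2
  n7 'cd': c→8
  n8 'cdc': ·  ←P3
  n9 'dc': ·  ←P4

BFS fail/out derivation:
  fail(1) 'd': from fail(0)=0 chase 'd': 0 ⇒ 0;  out={0}∪out(0)={0}
  fail(2) 'c': from fail(0)=0 chase 'c': 0 ⇒ 0;  out=∅∪out(0)=∅
  fail(4) 'b': from fail(0)=0 chase 'b': 0 ⇒ 0;  out=∅∪out(0)=∅
  fail(3) 'ca': from fail(2)=0 chase 'a': 0 ⇒ 0;  out={1}∪out(0)={1}
  fail(5) 'bd': from fail(4)=0 chase 'd': 0 ⇒ 1;  out=∅∪out(1)={0}
  fail(7) 'cd': from fail(2)=0 chase 'd': 0 ⇒ 1;  out=∅∪out(1)={0}
  fail(9) 'dc': from fail(1)=0 chase 'c': 0 ⇒ 2;  out={4}∪out(2)={4}
  fail(6) 'bda': from fail(5)=1 chase 'a': 1→0 ⇒ 0;  out={2}∪out(0)={2}
  fail(8) 'cdc': from fail(7)=1 chase 'c': 1 ⇒ 9;  out={3}∪out(9)={3,4}

Run:
pos 0 'c': at 2
pos 1 'd': at 7  ** P0@[1:1]
pos 2 'c': at 8  ** P3@[0:2],P4@[1:2]
pos 3 'd': at 7 (via fail)  ** P0@[3:3]
pos 4 'c': at 8  ** P3@[2:4],P4@[3:4]
pos 5 'c': at 2 (via fail)
pos 6 'd': at 7  ** P0@[6:6]
pos 7 'c': at 8  ** P3@[5:7],P4@[6:7]
pos 8 'b': at 4 (via fail)
pos 9 'd': at 5  ** P0@[9:9]
pos 10 'a': at 6  ** P2@[8:10]
pos 11 'c': at 2 (via fail)
pos 12 'd': at 7  ** P0@[12:12]
pos 13 'c': at 8  ** P3@[11:13],P4@[12:13]
pos 14 'a': at 3 (via fail)  ** P1@[13:14]
pos 15 'd': at 1 (via fail)  ** P0@[15:15]
pos 16 'b': at 4 (via fail)
pos 17 'c': at 2 (via fail)
pos 18 'c': at 2 (via fail)
pos 19 'b': at 4 (via fail)
pos 20 'a': at 0 (via fail)
pos 21 'b': at 4
pos 22 'd': at 5  ** P0@[22:22]
pos 23 'd': at 1 (via fail)  ** P0@[23:23]
pos 24 'b': at 4 (via fail)
pos 25 'd': at 5  ** P0@[25:25]
pos 26 'a': at 6  ** P2@[24:26]
pos 27 'c': at 2 (via fail)
pos 28 'a': at 3  ** P1@[27:28]
pos 29 'b': at 4 (via fail)
pos 30 'a': at 0 (via fail)
pos 31 'd': at 1  ** P0@[31:31]
pos 32 'd': at 1 (via fail)  ** P0@[32:32]
pos 33 'c': at 9  ** P4@[32:33]
pos 34 'd': at 7 (via fail)  ** P0@[34:34]
pos 35 'c': at 8  ** P3@[33:35],P4@[34:35]
pos 36 'd': at 7 (via fail)  ** P0@[36:36]
pos 37 'd': at 1 (via fail)  ** P0@[37:37]
pos 38 'd': at 1 (via fail)  ** P0@[38:38]
pos 39 'c': at 9  ** P4@[38:39]
pos 40 'a': at 3 (via fail)  ** P1@[39:40]
pos 41 'd': at 1 (via fail)  ** P0@[41:41]
pos 42 'c': at 9  ** P4@[41:42]
pos 43 'c': at 2 (via fail)
pos 44 'd': at 7  ** P0@[44:44]
pos 45 'd': at 1 (via fail)  ** P0@[45:45]
pos 46 'c': at 9  ** P4@[45:46]
pos 47 'a': at 3 (via fail)  ** P1@[46:47]
pos 48 'c': at 2 (via fail)
pos 49 'd': at 7  ** P0@[49:49]
pos 50 'c': at 8  ** P3@[48:50],P4@[49:50]
pos 51 'c': at 2 (via fail)
pos 52 'a': at 3  ** P1@[51:52]
pos 53 'c': at 2 (via fail)
pos 54 'd': at 7  ** P0@[54:54]
pos 55 'c': at 8  ** P3@[53:55],P4@[54:55]
pos 56 'c': at 2 (via fail)
pos 57 'b': at 4 (via fail)
pos 58 'd': at 5  ** P0@[58:58]
pos 59 'a': at 6  ** P2@[57:59]
pos 60 'd': at 1 (via fail)  ** P0@[60:60]
pos 61 'b': at 4 (via fail)
pos 62 'b': at 4 (via fail)
pos 63 'c': at 2 (via fail)
pos 64 'a': at 3  ** P1@[63:64]
pos 65 'c': at 2 (via fail)
pos 66 'd': at 7  ** P0@[66:66]
pos 67 'c': at 8  ** P3@[65:67],P4@[66:67]
pos 68 'c': at 2 (via fail)
pos 69 'a': at 3  ** P1@[68:69]
pos 70 'd': at 1 (via fail)  ** P0@[70:70]
pos 71 'b': at 4 (via fail)
pos 72 'd': at 5  ** P0@[72:72]
pos 73 'b': at 4 (via fail)

All matches (sorted): [[1,0],[2,3],[2,4],[3,0],[4,3],[4,4],[6,0],[7,3],[7,4],[9,0],[10,2],[12,0],[13,3],[13,4],[14,1],[15,0],[22,0],[23,0],[25,0],[26,2],[28,1],[31,0],[32,0],[33,4],[34,0],[35,3],[35,4],[36,0],[37,0],[38,0],[39,4],[40,1],[41,0],[42,4],[44,0],[45,0],[46,4],[47,1],[49,0],[50,3],[50,4],[52,1],[54,0],[55,3],[55,4],[58,0],[59,2],[60,0],[64,1],[66,0],[67,3],[67,4],[69,1],[70,0],[72,0]]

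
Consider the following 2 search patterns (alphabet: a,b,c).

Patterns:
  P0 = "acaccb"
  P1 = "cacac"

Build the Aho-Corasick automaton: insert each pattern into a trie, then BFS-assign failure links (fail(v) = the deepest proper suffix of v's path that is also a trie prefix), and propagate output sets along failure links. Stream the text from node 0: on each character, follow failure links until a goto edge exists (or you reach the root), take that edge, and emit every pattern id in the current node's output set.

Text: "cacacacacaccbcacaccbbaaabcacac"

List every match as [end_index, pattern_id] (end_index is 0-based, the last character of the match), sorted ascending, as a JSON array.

Construct AC machine:
Trie nodes:
  n0 'ε': a→1 c→7
  n1 'a': c→2
  n2 'ac': a→3
  n3 'aca': c→4
  n4 'acac': c→5
  n5 'acacc': b→6
  n6 'acaccb': ·  [P0 ends]
  n7 'c': a→8
  n8 'ca': c→9
  n9 'cac': a→10
  n10 'caca': c→11
  n11 'cacac': ·  [P1 ends]

BFS fail/out derivation:
  fail(1) 'a': from fail(0)=0 chase 'a': 0 ⇒ 0;  out=∅∪out(0)=∅
  fail(7) 'c': from fail(0)=0 chase 'c': 0 ⇒ 0;  out=∅∪out(0)=∅
  fail(2) 'ac': from fail(1)=0 chase 'c': 0 ⇒ 7;  out=∅∪out(7)=∅
  fail(8) 'ca': from fail(7)=0 chase 'a': 0 ⇒ 1;  out=∅∪out(1)=∅
  fail(3) 'aca': from fail(2)=7 chase 'a': 7 ⇒ 8;  out=∅∪out(8)=∅
  fail(9) 'cac': from fail(8)=1 chase 'c': 1 ⇒ 2;  out=∅∪out(2)=∅
  fail(4) 'acac': from fail(3)=8 chase 'c': 8 ⇒ 9;  out=∅∪out(9)=∅
  fail(10) 'caca': from fail(9)=2 chase 'a': 2 ⇒ 3;  out=∅∪out(3)=∅
  fail(5) 'acacc': from fail(4)=9 chase 'c': 9→2→7→0 ⇒ 7;  out=∅∪out(7)=∅
  fail(11) 'cacac': from fail(10)=3 chase 'c': 3 ⇒ 4;  out={1}∪out(4)={1}
  fail(6) 'acaccb': from fail(5)=7 chase 'b': 7→0 ⇒ 0;  out={0}∪out(0)={0}

Run:
[0] read 'c'  n0⇒n7
[1] read 'a'  n7⇒n8
[2] read 'c'  n8⇒n9
[3] read 'a'  n9⇒n10
[4] read 'c'  n10⇒n11  → match P1@[0:4]
[5] read 'a'  n11⇒n10 ·f
[6] read 'c'  n10⇒n11  → match P1@[2:6]
[7] read 'a'  n11⇒n10 ·f
[8] read 'c'  n10⇒n11  → match P1@[4:8]
[9] read 'a'  n11⇒n10 ·f
[10] read 'c'  n10⇒n11  → match P1@[6:10]
[11] read 'c'  n11⇒n5 ·f
[12] read 'b'  n5⇒n6  → match P0@[7:12]
[13] read 'c'  n6⇒n7 ·f
[14] read 'a'  n7⇒n8
[15] read 'c'  n8⇒n9
[16] read 'a'  n9⇒n10
[17] read 'c'  n10⇒n11  → match P1@[13:17]
[18] read 'c'  n11⇒n5 ·f
[19] read 'b'  n5⇒n6  → match P0@[14:19]
[20] read 'b'  n6⇒n0 ·f
[21] read 'a'  n0⇒n1
[22] read 'a'  n1⇒n1 ·f
[23] read 'a'  n1⇒n1 ·f
[24] read 'b'  n1⇒n0 ·f
[25] read 'c'  n0⇒n7
[26] read 'a'  n7⇒n8
[27] read 'c'  n8⇒n9
[28] read 'a'  n9⇒n10
[29] read 'c'  n10⇒n11  → match P1@[25:29]

All matches (sorted): [[4,1],[6,1],[8,1],[10,1],[12,0],[17,1],[19,0],[29,1]]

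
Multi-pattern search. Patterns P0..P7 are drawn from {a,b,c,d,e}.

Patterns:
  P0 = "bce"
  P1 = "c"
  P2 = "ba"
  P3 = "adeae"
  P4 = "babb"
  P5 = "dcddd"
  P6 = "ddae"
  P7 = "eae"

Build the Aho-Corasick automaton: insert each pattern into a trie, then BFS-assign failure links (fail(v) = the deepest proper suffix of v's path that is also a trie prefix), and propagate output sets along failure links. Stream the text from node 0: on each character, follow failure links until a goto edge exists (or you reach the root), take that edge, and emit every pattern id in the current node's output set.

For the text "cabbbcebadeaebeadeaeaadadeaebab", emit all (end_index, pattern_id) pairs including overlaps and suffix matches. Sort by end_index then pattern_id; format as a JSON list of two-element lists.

Build:
Trie nodes:
  n0 'ε': a→6 b→1 c→4 d→13 e→21
  n1 'b': a→5 c→2
  n2 'bc': e→3
  n3 'bce': ·  [P0 ends]
  n4 'c': ·  [P1 ends]
  n5 'ba': b→11  [P2 ends]
  n6 'a': d→7
  n7 'ad': e→8
  n8 'ade': a→9
  n9 'adea': e→10
  n10 'adeae': ·  [P3 ends]
  n11 'bab': b→12
  n12 'babb': ·  [P4 ends]
  n13 'd': c→14 d→18
  n14 'dc': d→15
  n15 'dcd': d→16
  n16 'dcdd': d→17
  n17 'dcddd': ·  [P5 ends]
  n18 'dd': a→19
  n19 'dda': e→20
  n20 'ddae': ·  [P6 ends]
  n21 'e': a→22
  n22 'ea': e→23
  n23 'eae': ·  [P7 ends]

Failure links (BFS by depth):
  n1('b'): parent n0 fail=0; on 'b' 0 → fail=0;  out ∅∪∅=∅
  n4('c'): parent n0 fail=0; on 'c' 0 → fail=0;  out {1}∪∅={1}
  n6('a'): parent n0 fail=0; on 'a' 0 → fail=0;  out ∅∪∅=∅
  n13('d'): parent n0 fail=0; on 'd' 0 → fail=0;  out ∅∪∅=∅
  n21('e'): parent n0 fail=0; on 'e' 0 → fail=0;  out ∅∪∅=∅
  n2('bc'): parent n1 fail=0; on 'c' 0 → fail=4;  out ∅∪{1}={1}
  n5('ba'): parent n1 fail=0; on 'a' 0 → fail=6;  out {2}∪∅={2}
  n7('ad'): parent n6 fail=0; on 'd' 0 → fail=13;  out ∅∪∅=∅
  n14('dc'): parent n13 fail=0; on 'c' 0 → fail=4;  out ∅∪{1}={1}
  n18('dd'): parent n13 fail=0; on 'd' 0 → fail=13;  out ∅∪∅=∅
  n22('ea'): parent n21 fail=0; on 'a' 0 → fail=6;  out ∅∪∅=∅
  n3('bce'): parent n2 fail=4; on 'e' 4→0 → fail=21;  out {0}∪∅={0}
  n8('ade'): parent n7 fail=13; on 'e' 13→0 → fail=21;  out ∅∪∅=∅
  n11('bab'): parent n5 fail=6; on 'b' 6→0 → fail=1;  out ∅∪∅=∅
  n15('dcd'): parent n14 fail=4; on 'd' 4→0 → fail=13;  out ∅∪∅=∅
  n19('dda'): parent n18 fail=13; on 'a' 13→0 → fail=6;  out ∅∪∅=∅
  n23('eae'): parent n22 fail=6; on 'e' 6→0 → fail=21;  out {7}∪∅={7}
  n9('adea'): parent n8 fail=21; on 'a' 21 → fail=22;  out ∅∪∅=∅
  n12('babb'): parent n11 fail=1; on 'b' 1→0 → fail=1;  out {4}∪∅={4}
  n16('dcdd'): parent n15 fail=13; on 'd' 13 → fail=18;  out ∅∪∅=∅
  n20('ddae'): parent n19 fail=6; on 'e' 6→0 → fail=21;  out {6}∪∅={6}
  n10('adeae'): parent n9 fail=22; on 'e' 22 → fail=23;  out {3}∪{7}={3,7}
  n17('dcddd'): parent n16 fail=18; on 'd' 18→13 → fail=18;  out {5}∪∅={5}

Scan:
[0] read 'c'  n0⇒n4  ** P1@[0:0]
[1] read 'a'  n4⇒n6 (via fail)
[2] read 'b'  n6⇒n1 (via fail)
[3] read 'b'  n1⇒n1 (via fail)
[4] read 'b'  n1⇒n1 (via fail)
[5] read 'c'  n1⇒n2  ** P1@[5:5]
[6] read 'e'  n2⇒n3  ** P0@[4:6]
[7] read 'b'  n3⇒n1 (via fail)
[8] read 'a'  n1⇒n5  ** P2@[7:8]
[9] read 'd'  n5⇒n7 (via fail)
[10] read 'e'  n7⇒n8
[11] read 'a'  n8⇒n9
[12] read 'e'  n9⇒n10  ** P3@[8:12],P7@[10:12]
[13] read 'b'  n10⇒n1 (via fail)
[14] read 'e'  n1⇒n21 (via fail)
[15] read 'a'  n21⇒n22
[16] read 'd'  n22⇒n7 (via fail)
[17] read 'e'  n7⇒n8
[18] read 'a'  n8⇒n9
[19] read 'e'  n9⇒n10  ** P3@[15:19],P7@[17:19]
[20] read 'a'  n10⇒n22 (via fail)
[21] read 'a'  n22⇒n6 (via fail)
[22] read 'd'  n6⇒n7
[23] read 'a'  n7⇒n6 (via fail)
[24] read 'd'  n6⇒n7
[25] read 'e'  n7⇒n8
[26] read 'a'  n8⇒n9
[27] read 'e'  n9⇒n10  ** P3@[23:27],P7@[25:27]
[28] read 'b'  n10⇒n1 (via fail)
[29] read 'a'  n1⇒n5  ** P2@[28:29]
[30] read 'b'  n5⇒n11

All matches (sorted): [[0,1],[5,1],[6,0],[8,2],[12,3],[12,7],[19,3],[19,7],[27,3],[27,7],[29,2]]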